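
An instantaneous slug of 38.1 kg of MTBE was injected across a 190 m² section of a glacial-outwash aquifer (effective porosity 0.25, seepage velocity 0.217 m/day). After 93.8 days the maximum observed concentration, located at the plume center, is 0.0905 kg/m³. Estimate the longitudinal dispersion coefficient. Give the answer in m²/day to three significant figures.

At the plume center C_max = M/(n_e·A·√(4πDt)), so D = M²/(4πt·(n_e·A·C_max)²).
n_e·A·C_max = 0.25 × 190 × 0.0905 = 4.299 kg/m.
D = 38.1²/(4π × 93.8 × 4.299²) = 0.0666 m²/day.

0.0666 m²/day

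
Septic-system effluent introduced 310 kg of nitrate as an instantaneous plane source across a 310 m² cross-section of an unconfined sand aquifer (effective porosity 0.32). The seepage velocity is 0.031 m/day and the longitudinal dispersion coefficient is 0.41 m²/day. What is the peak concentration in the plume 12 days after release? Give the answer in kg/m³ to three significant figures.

0.397 kg/m³

The peak of an instantaneous 1D plume sits at x = vt; there the Gaussian factor is 1 and C_max = M/(n_e·A·√(4πDt)), where n_e·A is the pore area the mass is dissolved in.
√(4πDt) = √(4π × 0.41 × 12) = 7.863 m, so C_max = 310/(0.32 × 310 × 7.863) = 0.397 kg/m³.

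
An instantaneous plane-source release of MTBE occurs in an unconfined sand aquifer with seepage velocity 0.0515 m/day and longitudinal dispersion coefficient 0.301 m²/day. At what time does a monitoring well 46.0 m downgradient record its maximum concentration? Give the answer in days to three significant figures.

787 days

For the 1D instantaneous-source solution, setting ∂C/∂t = 0 at fixed x gives v²t² + 2Dt − x² = 0, so t = (√(D² + v²x²) − D)/v².
√(D² + v²x²) = √(0.301² + 0.0515² × 46.0²) = 2.388; v² = 0.00265225.
t = (2.388 − 0.301)/0.00265225 = 787 days (vs. the pure-advection estimate x/v = 893 d).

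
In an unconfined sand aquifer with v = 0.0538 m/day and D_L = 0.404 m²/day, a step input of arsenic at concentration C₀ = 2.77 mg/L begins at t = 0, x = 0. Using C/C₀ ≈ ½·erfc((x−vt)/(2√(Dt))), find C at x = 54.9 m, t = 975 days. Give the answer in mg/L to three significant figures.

1.29 mg/L

For a continuous step input, C/C₀ ≈ ½·erfc((x−vt)/(2√(Dt))).
vt = 0.0538 × 975 = 52.455 m and 2√(Dt) = 2√(0.404 × 975) = 39.69 m.
Argument (x−vt)/(2√(Dt)) = (54.9 − 52.455)/39.69 = 0.06160; ½·erfc(0.06160) = 0.4653.
C = 2.77 × 0.4653 = 1.29 mg/L.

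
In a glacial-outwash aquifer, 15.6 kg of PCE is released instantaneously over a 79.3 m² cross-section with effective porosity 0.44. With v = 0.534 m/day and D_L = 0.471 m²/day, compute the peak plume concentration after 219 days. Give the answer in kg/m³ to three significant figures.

0.0124 kg/m³

The peak of an instantaneous 1D plume sits at x = vt; there the Gaussian factor is 1 and C_max = M/(n_e·A·√(4πDt)), where n_e·A is the pore area the mass is dissolved in.
√(4πDt) = √(4π × 0.471 × 219) = 36.00 m, so C_max = 15.6/(0.44 × 79.3 × 36.00) = 0.0124 kg/m³.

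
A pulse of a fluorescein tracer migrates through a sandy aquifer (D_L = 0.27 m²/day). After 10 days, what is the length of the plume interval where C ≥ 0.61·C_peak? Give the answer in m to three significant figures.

4.62 m

The plume is Gaussian with σ = √(2Dt) = √(2 × 0.27 × 10) = 2.324 m.
C/C_peak = exp(−Δx²/(2σ²)) = 0.61 ⇒ Δx = σ·√(−2 ln 0.61) = 2.324 × 0.9943 = 2.311 m.
Width = 2Δx = 4.62 m.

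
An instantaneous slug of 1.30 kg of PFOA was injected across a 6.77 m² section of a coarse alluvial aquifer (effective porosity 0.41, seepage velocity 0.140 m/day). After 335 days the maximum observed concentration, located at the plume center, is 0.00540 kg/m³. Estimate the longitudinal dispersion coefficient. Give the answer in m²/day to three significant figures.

1.79 m²/day

At the plume center C_max = M/(n_e·A·√(4πDt)), so D = M²/(4πt·(n_e·A·C_max)²).
n_e·A·C_max = 0.41 × 6.77 × 0.00540 = 0.01499 kg/m.
D = 1.30²/(4π × 335 × 0.01499²) = 1.79 m²/day.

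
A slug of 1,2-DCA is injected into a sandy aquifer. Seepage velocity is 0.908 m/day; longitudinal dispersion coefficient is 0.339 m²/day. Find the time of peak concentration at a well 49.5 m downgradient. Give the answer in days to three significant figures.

For the 1D instantaneous-source solution, setting ∂C/∂t = 0 at fixed x gives v²t² + 2Dt − x² = 0, so t = (√(D² + v²x²) − D)/v².
√(D² + v²x²) = √(0.339² + 0.908² × 49.5²) = 44.95; v² = 0.824464.
t = (44.95 − 0.339)/0.824464 = 54.1 days (vs. the pure-advection estimate x/v = 54.5 d).

54.1 days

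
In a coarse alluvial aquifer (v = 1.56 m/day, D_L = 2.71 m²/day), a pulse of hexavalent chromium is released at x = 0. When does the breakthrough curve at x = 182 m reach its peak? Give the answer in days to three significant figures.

116 days

For the 1D instantaneous-source solution, setting ∂C/∂t = 0 at fixed x gives v²t² + 2Dt − x² = 0, so t = (√(D² + v²x²) − D)/v².
√(D² + v²x²) = √(2.71² + 1.56² × 182²) = 283.9; v² = 2.4336.
t = (283.9 − 2.71)/2.4336 = 116 days (vs. the pure-advection estimate x/v = 117 d).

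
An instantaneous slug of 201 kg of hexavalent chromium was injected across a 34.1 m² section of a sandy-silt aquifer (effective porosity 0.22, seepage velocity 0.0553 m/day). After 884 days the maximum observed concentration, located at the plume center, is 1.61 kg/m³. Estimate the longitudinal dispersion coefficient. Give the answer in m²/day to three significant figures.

0.0249 m²/day

At the plume center C_max = M/(n_e·A·√(4πDt)), so D = M²/(4πt·(n_e·A·C_max)²).
n_e·A·C_max = 0.22 × 34.1 × 1.61 = 12.08 kg/m.
D = 201²/(4π × 884 × 12.08²) = 0.0249 m²/day.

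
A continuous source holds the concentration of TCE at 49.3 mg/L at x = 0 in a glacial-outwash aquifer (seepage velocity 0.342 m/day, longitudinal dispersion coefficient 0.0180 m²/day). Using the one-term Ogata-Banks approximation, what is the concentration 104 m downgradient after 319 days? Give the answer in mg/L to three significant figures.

For a continuous step input, C/C₀ ≈ ½·erfc((x−vt)/(2√(Dt))).
vt = 0.342 × 319 = 109.098 m and 2√(Dt) = 2√(0.0180 × 319) = 4.792 m.
Argument (x−vt)/(2√(Dt)) = (104 − 109.098)/4.792 = -1.064; ½·erfc(-1.064) = 0.9338.
C = 49.3 × 0.9338 = 46.0 mg/L.

46.0 mg/L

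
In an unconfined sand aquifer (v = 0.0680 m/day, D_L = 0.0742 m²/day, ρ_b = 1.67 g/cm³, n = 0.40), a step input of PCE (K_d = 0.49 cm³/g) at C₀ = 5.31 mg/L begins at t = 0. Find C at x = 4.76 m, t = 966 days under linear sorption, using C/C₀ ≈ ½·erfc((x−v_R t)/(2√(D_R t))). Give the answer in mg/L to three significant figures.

Retardation factor R = 1 + ρ_b·K_d/n = 1 + 1.67 × 0.49/0.40 = 3.046.
Sorption retards both mechanisms: v_R = v/R = 0.02232 m/day, D_R = D/R = 0.02436 m²/day.
v_R·t = 0.02232 × 966 = 21.56112 m; 2√(D_R t) = 9.702 m; argument = (4.76 − 21.56112)/9.702 = -1.732.
C = C₀ × ½·erfc(-1.732) = 5.31 × 0.9928 = 5.27 mg/L.

5.27 mg/L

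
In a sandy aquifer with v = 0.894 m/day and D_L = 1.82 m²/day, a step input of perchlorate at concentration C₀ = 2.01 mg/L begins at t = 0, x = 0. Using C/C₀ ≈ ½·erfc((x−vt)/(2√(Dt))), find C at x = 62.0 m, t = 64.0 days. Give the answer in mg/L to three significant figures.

For a continuous step input, C/C₀ ≈ ½·erfc((x−vt)/(2√(Dt))).
vt = 0.894 × 64.0 = 57.216 m and 2√(Dt) = 2√(1.82 × 64.0) = 21.59 m.
Argument (x−vt)/(2√(Dt)) = (62.0 − 57.216)/21.59 = 0.2216; ½·erfc(0.2216) = 0.3770.
C = 2.01 × 0.3770 = 0.758 mg/L.

0.758 mg/L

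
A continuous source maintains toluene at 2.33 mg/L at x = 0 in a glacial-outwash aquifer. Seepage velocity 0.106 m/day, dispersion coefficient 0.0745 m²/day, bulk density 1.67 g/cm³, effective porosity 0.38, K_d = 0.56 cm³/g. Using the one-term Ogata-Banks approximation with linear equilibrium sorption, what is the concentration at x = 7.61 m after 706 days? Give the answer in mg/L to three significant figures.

Retardation factor R = 1 + ρ_b·K_d/n = 1 + 1.67 × 0.56/0.38 = 3.461.
Sorption retards both mechanisms: v_R = v/R = 0.03063 m/day, D_R = D/R = 0.02153 m²/day.
v_R·t = 0.03063 × 706 = 21.62478 m; 2√(D_R t) = 7.797 m; argument = (7.61 − 21.62478)/7.797 = -1.797.
C = C₀ × ½·erfc(-1.797) = 2.33 × 0.9945 = 2.32 mg/L.

2.32 mg/L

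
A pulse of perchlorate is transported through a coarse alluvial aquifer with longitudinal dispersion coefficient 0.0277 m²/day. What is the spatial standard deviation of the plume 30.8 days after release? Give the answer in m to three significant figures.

1.31 m

Dispersive spreading gives a Gaussian with σ² = 2Dt; advection only shifts the center.
σ = √(2 × 0.0277 × 30.8) = 1.31 m.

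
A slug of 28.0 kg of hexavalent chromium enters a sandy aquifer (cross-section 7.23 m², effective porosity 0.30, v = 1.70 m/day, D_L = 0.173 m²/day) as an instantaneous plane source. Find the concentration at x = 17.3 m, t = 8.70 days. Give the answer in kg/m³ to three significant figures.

For an instantaneous plane source, C(x,t) = M/(n_e·A·√(4πDt)) · exp(−(x−vt)²/(4Dt)), with n_e·A the pore (flow) area.
Plume center vt = 1.70 × 8.70 = 14.79 m, so the well at 17.3 m is 2.51 m downgradient of the peak.
√(4πDt) = 4.349 m, giving peak height M/(n_e·A·√(4πDt)) = 28.0/(0.30 × 7.23 × 4.349) = 2.968 kg/m³.
(x−vt)²/(4Dt) = (2.51)²/(4 × 0.173 × 8.70) = 1.046; exp(−1.046) = 0.3513.
C = 2.968 × 0.3513 = 1.04 kg/m³.

1.04 kg/m³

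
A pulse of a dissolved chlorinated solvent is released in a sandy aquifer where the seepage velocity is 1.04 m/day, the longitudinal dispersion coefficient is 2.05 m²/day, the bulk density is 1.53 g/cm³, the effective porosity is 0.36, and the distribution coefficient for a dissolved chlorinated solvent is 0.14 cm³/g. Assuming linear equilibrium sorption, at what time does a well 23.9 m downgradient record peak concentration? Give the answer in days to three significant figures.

33.8 days

Retardation factor R = 1 + ρ_b·K_d/n = 1 + 1.53 × 0.14/0.36 = 1.595.
Sorption retards both mechanisms: v_R = v/R = 0.6520 m/day, D_R = D/R = 1.285 m²/day.
Peak time from v_R²t² + 2D_R t − x² = 0: t = (√(D_R² + v_R²x²) − D_R)/v_R².
√(D_R² + v_R²x²) = √(1.285² + 0.6520² × 23.9²) = 15.64; v_R² = 0.4251.
t = (15.64 − 1.285)/0.4251 = 33.8 days.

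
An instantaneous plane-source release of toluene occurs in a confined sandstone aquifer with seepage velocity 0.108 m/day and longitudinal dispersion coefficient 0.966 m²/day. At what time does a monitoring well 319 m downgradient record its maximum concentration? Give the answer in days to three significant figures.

2870 days

For the 1D instantaneous-source solution, setting ∂C/∂t = 0 at fixed x gives v²t² + 2Dt − x² = 0, so t = (√(D² + v²x²) − D)/v².
√(D² + v²x²) = √(0.966² + 0.108² × 319²) = 34.47; v² = 0.011664.
t = (34.47 − 0.966)/0.011664 = 2870 days (vs. the pure-advection estimate x/v = 2950 d).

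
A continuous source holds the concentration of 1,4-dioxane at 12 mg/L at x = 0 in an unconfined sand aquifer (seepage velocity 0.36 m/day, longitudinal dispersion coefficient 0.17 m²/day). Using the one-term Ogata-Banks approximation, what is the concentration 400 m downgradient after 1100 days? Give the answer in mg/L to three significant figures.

For a continuous step input, C/C₀ ≈ ½·erfc((x−vt)/(2√(Dt))).
vt = 0.36 × 1100 = 396 m and 2√(Dt) = 2√(0.17 × 1100) = 27.35 m.
Argument (x−vt)/(2√(Dt)) = (400 − 396)/27.35 = 0.1463; ½·erfc(0.1463) = 0.4180.
C = 12 × 0.4180 = 5.02 mg/L.

5.02 mg/L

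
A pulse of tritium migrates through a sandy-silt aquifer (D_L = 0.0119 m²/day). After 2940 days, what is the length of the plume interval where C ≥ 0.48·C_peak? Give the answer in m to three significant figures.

20.3 m

The plume is Gaussian with σ = √(2Dt) = √(2 × 0.0119 × 2940) = 8.365 m.
C/C_peak = exp(−Δx²/(2σ²)) = 0.48 ⇒ Δx = σ·√(−2 ln 0.48) = 8.365 × 1.212 = 10.14 m.
Width = 2Δx = 20.3 m.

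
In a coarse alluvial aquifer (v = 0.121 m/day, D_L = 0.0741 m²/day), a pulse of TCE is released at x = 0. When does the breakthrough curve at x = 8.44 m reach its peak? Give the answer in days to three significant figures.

64.9 days

For the 1D instantaneous-source solution, setting ∂C/∂t = 0 at fixed x gives v²t² + 2Dt − x² = 0, so t = (√(D² + v²x²) − D)/v².
√(D² + v²x²) = √(0.0741² + 0.121² × 8.44²) = 1.024; v² = 0.014641.
t = (1.024 − 0.0741)/0.014641 = 64.9 days (vs. the pure-advection estimate x/v = 69.8 d).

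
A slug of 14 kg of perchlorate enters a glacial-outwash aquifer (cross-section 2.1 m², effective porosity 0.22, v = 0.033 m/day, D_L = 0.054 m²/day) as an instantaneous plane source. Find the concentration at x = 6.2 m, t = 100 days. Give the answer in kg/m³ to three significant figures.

For an instantaneous plane source, C(x,t) = M/(n_e·A·√(4πDt)) · exp(−(x−vt)²/(4Dt)), with n_e·A the pore (flow) area.
Plume center vt = 0.033 × 100 = 3.3 m, so the well at 6.2 m is 2.9 m downgradient of the peak.
√(4πDt) = 8.238 m, giving peak height M/(n_e·A·√(4πDt)) = 14/(0.22 × 2.1 × 8.238) = 3.678 kg/m³.
(x−vt)²/(4Dt) = (2.9)²/(4 × 0.054 × 100) = 0.3894; exp(−0.3894) = 0.6775.
C = 3.678 × 0.6775 = 2.49 kg/m³.

2.49 kg/m³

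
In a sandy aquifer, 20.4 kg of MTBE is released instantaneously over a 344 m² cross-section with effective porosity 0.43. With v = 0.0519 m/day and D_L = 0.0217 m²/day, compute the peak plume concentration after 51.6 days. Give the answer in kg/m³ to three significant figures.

0.0368 kg/m³

The peak of an instantaneous 1D plume sits at x = vt; there the Gaussian factor is 1 and C_max = M/(n_e·A·√(4πDt)), where n_e·A is the pore area the mass is dissolved in.
√(4πDt) = √(4π × 0.0217 × 51.6) = 3.751 m, so C_max = 20.4/(0.43 × 344 × 3.751) = 0.0368 kg/m³.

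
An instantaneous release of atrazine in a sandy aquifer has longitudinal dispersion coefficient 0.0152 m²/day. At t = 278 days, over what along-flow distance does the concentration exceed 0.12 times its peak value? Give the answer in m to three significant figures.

12.0 m

The plume is Gaussian with σ = √(2Dt) = √(2 × 0.0152 × 278) = 2.907 m.
C/C_peak = exp(−Δx²/(2σ²)) = 0.12 ⇒ Δx = σ·√(−2 ln 0.12) = 2.907 × 2.059 = 5.986 m.
Width = 2Δx = 12.0 m.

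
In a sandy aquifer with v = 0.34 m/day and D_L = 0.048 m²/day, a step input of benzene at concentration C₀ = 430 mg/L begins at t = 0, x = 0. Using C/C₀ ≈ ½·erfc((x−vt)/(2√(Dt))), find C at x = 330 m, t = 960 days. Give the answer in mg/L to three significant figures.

152 mg/L

For a continuous step input, C/C₀ ≈ ½·erfc((x−vt)/(2√(Dt))).
vt = 0.34 × 960 = 326.4 m and 2√(Dt) = 2√(0.048 × 960) = 13.58 m.
Argument (x−vt)/(2√(Dt)) = (330 − 326.4)/13.58 = 0.2651; ½·erfc(0.2651) = 0.3539.
C = 430 × 0.3539 = 152 mg/L.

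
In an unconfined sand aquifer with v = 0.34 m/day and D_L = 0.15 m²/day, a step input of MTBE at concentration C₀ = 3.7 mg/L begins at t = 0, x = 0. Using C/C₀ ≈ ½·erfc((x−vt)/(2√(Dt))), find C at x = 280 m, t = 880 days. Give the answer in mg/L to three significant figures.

3.26 mg/L

For a continuous step input, C/C₀ ≈ ½·erfc((x−vt)/(2√(Dt))).
vt = 0.34 × 880 = 299.2 m and 2√(Dt) = 2√(0.15 × 880) = 22.98 m.
Argument (x−vt)/(2√(Dt)) = (280 − 299.2)/22.98 = -0.8355; ½·erfc(-0.8355) = 0.8813.
C = 3.7 × 0.8813 = 3.26 mg/L.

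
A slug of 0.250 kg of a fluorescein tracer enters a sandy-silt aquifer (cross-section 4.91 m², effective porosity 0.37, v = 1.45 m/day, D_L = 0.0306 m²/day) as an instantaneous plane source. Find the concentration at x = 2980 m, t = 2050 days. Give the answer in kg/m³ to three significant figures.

0.00392 kg/m³

For an instantaneous plane source, C(x,t) = M/(n_e·A·√(4πDt)) · exp(−(x−vt)²/(4Dt)), with n_e·A the pore (flow) area.
Plume center vt = 1.45 × 2050 = 2972.5 m, so the well at 2980 m is 7.5 m downgradient of the peak.
√(4πDt) = 28.08 m, giving peak height M/(n_e·A·√(4πDt)) = 0.250/(0.37 × 4.91 × 28.08) = 0.004901 kg/m³.
(x−vt)²/(4Dt) = (7.5)²/(4 × 0.0306 × 2050) = 0.2242; exp(−0.2242) = 0.7992.
C = 0.004901 × 0.7992 = 0.00392 kg/m³.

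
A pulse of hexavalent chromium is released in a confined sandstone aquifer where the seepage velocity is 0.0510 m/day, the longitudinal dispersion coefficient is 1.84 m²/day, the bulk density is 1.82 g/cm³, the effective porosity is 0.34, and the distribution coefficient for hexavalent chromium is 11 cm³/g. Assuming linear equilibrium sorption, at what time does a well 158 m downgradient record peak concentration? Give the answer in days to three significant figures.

148000 days

Retardation factor R = 1 + ρ_b·K_d/n = 1 + 1.82 × 11/0.34 = 59.88.
Sorption retards both mechanisms: v_R = v/R = 0.0008517 m/day, D_R = D/R = 0.03073 m²/day.
Peak time from v_R²t² + 2D_R t − x² = 0: t = (√(D_R² + v_R²x²) − D_R)/v_R².
√(D_R² + v_R²x²) = √(0.03073² + 0.0008517² × 158²) = 0.1380; v_R² = 7.254e-07.
t = (0.1380 − 0.03073)/7.254e-07 = 148000 days.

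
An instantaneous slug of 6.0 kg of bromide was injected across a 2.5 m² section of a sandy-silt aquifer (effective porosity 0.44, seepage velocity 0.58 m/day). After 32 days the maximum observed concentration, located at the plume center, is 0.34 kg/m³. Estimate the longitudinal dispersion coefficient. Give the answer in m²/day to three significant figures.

0.640 m²/day

At the plume center C_max = M/(n_e·A·√(4πDt)), so D = M²/(4πt·(n_e·A·C_max)²).
n_e·A·C_max = 0.44 × 2.5 × 0.34 = 0.3740 kg/m.
D = 6.0²/(4π × 32 × 0.3740²) = 0.640 m²/day.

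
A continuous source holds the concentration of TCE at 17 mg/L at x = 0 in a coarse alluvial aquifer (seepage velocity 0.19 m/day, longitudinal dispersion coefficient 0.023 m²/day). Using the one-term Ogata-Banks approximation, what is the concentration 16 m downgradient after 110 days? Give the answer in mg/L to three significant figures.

For a continuous step input, C/C₀ ≈ ½·erfc((x−vt)/(2√(Dt))).
vt = 0.19 × 110 = 20.9 m and 2√(Dt) = 2√(0.023 × 110) = 3.181 m.
Argument (x−vt)/(2√(Dt)) = (16 − 20.9)/3.181 = -1.540; ½·erfc(-1.540) = 0.9853.
C = 17 × 0.9853 = 16.8 mg/L.

16.8 mg/L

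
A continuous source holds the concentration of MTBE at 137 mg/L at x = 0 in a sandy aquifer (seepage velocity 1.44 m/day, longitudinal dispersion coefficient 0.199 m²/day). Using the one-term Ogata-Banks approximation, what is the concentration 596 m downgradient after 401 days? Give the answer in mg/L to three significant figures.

9.71 mg/L

For a continuous step input, C/C₀ ≈ ½·erfc((x−vt)/(2√(Dt))).
vt = 1.44 × 401 = 577.44 m and 2√(Dt) = 2√(0.199 × 401) = 17.87 m.
Argument (x−vt)/(2√(Dt)) = (596 − 577.44)/17.87 = 1.039; ½·erfc(1.039) = 0.07087.
C = 137 × 0.07087 = 9.71 mg/L.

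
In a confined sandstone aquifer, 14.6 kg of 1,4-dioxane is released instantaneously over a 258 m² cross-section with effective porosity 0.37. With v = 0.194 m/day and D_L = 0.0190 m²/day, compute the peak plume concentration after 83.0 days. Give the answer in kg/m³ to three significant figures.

The peak of an instantaneous 1D plume sits at x = vt; there the Gaussian factor is 1 and C_max = M/(n_e·A·√(4πDt)), where n_e·A is the pore area the mass is dissolved in.
√(4πDt) = √(4π × 0.0190 × 83.0) = 4.452 m, so C_max = 14.6/(0.37 × 258 × 4.452) = 0.0344 kg/m³.

0.0344 kg/m³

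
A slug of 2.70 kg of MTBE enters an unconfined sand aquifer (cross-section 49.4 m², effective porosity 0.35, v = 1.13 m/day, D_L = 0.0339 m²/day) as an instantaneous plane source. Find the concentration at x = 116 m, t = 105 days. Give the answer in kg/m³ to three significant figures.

For an instantaneous plane source, C(x,t) = M/(n_e·A·√(4πDt)) · exp(−(x−vt)²/(4Dt)), with n_e·A the pore (flow) area.
Plume center vt = 1.13 × 105 = 118.65 m, so the well at 116 m is 2.65 m upgradient of the peak.
√(4πDt) = 6.688 m, giving peak height M/(n_e·A·√(4πDt)) = 2.70/(0.35 × 49.4 × 6.688) = 0.02335 kg/m³.
(x−vt)²/(4Dt) = (-2.65)²/(4 × 0.0339 × 105) = 0.4932; exp(−0.4932) = 0.6107.
C = 0.02335 × 0.6107 = 0.0143 kg/m³.

0.0143 kg/m³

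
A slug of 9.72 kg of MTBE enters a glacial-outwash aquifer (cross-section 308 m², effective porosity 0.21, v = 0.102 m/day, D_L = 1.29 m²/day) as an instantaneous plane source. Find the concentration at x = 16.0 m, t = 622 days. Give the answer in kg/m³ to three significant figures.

For an instantaneous plane source, C(x,t) = M/(n_e·A·√(4πDt)) · exp(−(x−vt)²/(4Dt)), with n_e·A the pore (flow) area.
Plume center vt = 0.102 × 622 = 63.444 m, so the well at 16.0 m is 47.444 m upgradient of the peak.
√(4πDt) = 100.4 m, giving peak height M/(n_e·A·√(4πDt)) = 9.72/(0.21 × 308 × 100.4) = 0.001497 kg/m³.
(x−vt)²/(4Dt) = (-47.444)²/(4 × 1.29 × 622) = 0.7013; exp(−0.7013) = 0.4959.
C = 0.001497 × 0.4959 = 0.000742 kg/m³.

0.000742 kg/m³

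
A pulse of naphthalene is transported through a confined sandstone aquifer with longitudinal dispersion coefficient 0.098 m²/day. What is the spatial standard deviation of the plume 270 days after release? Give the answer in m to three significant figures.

7.27 m

Dispersive spreading gives a Gaussian with σ² = 2Dt; advection only shifts the center.
σ = √(2 × 0.098 × 270) = 7.27 m.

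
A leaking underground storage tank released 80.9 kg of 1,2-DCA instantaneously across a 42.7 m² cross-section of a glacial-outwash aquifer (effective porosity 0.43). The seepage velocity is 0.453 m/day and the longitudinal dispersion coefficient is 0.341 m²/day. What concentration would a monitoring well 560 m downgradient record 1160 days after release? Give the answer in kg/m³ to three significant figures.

For an instantaneous plane source, C(x,t) = M/(n_e·A·√(4πDt)) · exp(−(x−vt)²/(4Dt)), with n_e·A the pore (flow) area.
Plume center vt = 0.453 × 1160 = 525.48 m, so the well at 560 m is 34.52 m downgradient of the peak.
√(4πDt) = 70.50 m, giving peak height M/(n_e·A·√(4πDt)) = 80.9/(0.43 × 42.7 × 70.50) = 0.06250 kg/m³.
(x−vt)²/(4Dt) = (34.52)²/(4 × 0.341 × 1160) = 0.7531; exp(−0.7531) = 0.4709.
C = 0.06250 × 0.4709 = 0.0294 kg/m³.

0.0294 kg/m³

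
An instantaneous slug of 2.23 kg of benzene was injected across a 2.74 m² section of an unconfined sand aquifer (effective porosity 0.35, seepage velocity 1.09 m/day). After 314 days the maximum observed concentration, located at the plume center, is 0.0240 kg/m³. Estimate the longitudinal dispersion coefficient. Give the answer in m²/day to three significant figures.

At the plume center C_max = M/(n_e·A·√(4πDt)), so D = M²/(4πt·(n_e·A·C_max)²).
n_e·A·C_max = 0.35 × 2.74 × 0.0240 = 0.02302 kg/m.
D = 2.23²/(4π × 314 × 0.02302²) = 2.38 m²/day.

2.38 m²/day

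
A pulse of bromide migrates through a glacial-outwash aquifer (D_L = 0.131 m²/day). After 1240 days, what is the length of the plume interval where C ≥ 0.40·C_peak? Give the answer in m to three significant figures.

The plume is Gaussian with σ = √(2Dt) = √(2 × 0.131 × 1240) = 18.02 m.
C/C_peak = exp(−Δx²/(2σ²)) = 0.40 ⇒ Δx = σ·√(−2 ln 0.40) = 18.02 × 1.354 = 24.40 m.
Width = 2Δx = 48.8 m.

48.8 m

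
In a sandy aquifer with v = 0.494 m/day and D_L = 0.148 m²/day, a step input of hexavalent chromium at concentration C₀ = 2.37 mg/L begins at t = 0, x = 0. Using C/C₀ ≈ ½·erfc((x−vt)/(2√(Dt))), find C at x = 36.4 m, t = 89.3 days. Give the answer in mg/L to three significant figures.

2.21 mg/L

For a continuous step input, C/C₀ ≈ ½·erfc((x−vt)/(2√(Dt))).
vt = 0.494 × 89.3 = 44.1142 m and 2√(Dt) = 2√(0.148 × 89.3) = 7.271 m.
Argument (x−vt)/(2√(Dt)) = (36.4 − 44.1142)/7.271 = -1.061; ½·erfc(-1.061) = 0.9333.
C = 2.37 × 0.9333 = 2.21 mg/L.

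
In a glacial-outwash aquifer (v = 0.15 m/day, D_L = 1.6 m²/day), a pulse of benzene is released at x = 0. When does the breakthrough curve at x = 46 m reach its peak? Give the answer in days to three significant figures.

For the 1D instantaneous-source solution, setting ∂C/∂t = 0 at fixed x gives v²t² + 2Dt − x² = 0, so t = (√(D² + v²x²) − D)/v².
√(D² + v²x²) = √(1.6² + 0.15² × 46²) = 7.083; v² = 0.0225.
t = (7.083 − 1.6)/0.0225 = 244 days (vs. the pure-advection estimate x/v = 307 d).

244 days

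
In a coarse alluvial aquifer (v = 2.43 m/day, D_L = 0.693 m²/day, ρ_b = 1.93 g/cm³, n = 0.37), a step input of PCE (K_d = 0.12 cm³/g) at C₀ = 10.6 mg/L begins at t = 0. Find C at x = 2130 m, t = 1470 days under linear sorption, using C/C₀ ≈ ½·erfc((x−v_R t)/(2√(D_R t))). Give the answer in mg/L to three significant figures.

Retardation factor R = 1 + ρ_b·K_d/n = 1 + 1.93 × 0.12/0.37 = 1.626.
Sorption retards both mechanisms: v_R = v/R = 1.494 m/day, D_R = D/R = 0.4262 m²/day.
v_R·t = 1.494 × 1470 = 2196.18 m; 2√(D_R t) = 50.06 m; argument = (2130 − 2196.18)/50.06 = -1.322.
C = C₀ × ½·erfc(-1.322) = 10.6 × 0.9692 = 10.3 mg/L.

10.3 mg/L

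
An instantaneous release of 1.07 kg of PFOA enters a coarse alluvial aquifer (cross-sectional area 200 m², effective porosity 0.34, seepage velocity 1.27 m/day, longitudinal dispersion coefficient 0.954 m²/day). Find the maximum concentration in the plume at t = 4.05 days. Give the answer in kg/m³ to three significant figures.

The peak of an instantaneous 1D plume sits at x = vt; there the Gaussian factor is 1 and C_max = M/(n_e·A·√(4πDt)), where n_e·A is the pore area the mass is dissolved in.
√(4πDt) = √(4π × 0.954 × 4.05) = 6.968 m, so C_max = 1.07/(0.34 × 200 × 6.968) = 0.00226 kg/m³.

0.00226 kg/m³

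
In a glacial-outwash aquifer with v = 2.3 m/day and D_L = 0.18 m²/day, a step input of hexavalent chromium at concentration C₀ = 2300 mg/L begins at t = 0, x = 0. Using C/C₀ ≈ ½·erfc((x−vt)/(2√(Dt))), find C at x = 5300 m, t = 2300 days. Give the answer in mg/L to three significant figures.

For a continuous step input, C/C₀ ≈ ½·erfc((x−vt)/(2√(Dt))).
vt = 2.3 × 2300 = 5290 m and 2√(Dt) = 2√(0.18 × 2300) = 40.69 m.
Argument (x−vt)/(2√(Dt)) = (5300 − 5290)/40.69 = 0.2458; ½·erfc(0.2458) = 0.3641.
C = 2300 × 0.3641 = 837 mg/L.

837 mg/L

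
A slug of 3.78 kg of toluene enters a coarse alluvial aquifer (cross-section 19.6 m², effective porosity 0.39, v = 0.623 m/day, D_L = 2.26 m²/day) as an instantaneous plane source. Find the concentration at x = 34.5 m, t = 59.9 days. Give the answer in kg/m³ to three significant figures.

For an instantaneous plane source, C(x,t) = M/(n_e·A·√(4πDt)) · exp(−(x−vt)²/(4Dt)), with n_e·A the pore (flow) area.
Plume center vt = 0.623 × 59.9 = 37.3177 m, so the well at 34.5 m is 2.8177 m upgradient of the peak.
√(4πDt) = 41.25 m, giving peak height M/(n_e·A·√(4πDt)) = 3.78/(0.39 × 19.6 × 41.25) = 0.01199 kg/m³.
(x−vt)²/(4Dt) = (-2.8177)²/(4 × 2.26 × 59.9) = 0.01466; exp(−0.01466) = 0.9854.
C = 0.01199 × 0.9854 = 0.0118 kg/m³.

0.0118 kg/m³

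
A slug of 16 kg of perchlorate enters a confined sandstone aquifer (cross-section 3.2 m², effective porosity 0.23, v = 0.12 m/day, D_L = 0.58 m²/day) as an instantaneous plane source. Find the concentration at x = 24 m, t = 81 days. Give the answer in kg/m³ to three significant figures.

0.302 kg/m³

For an instantaneous plane source, C(x,t) = M/(n_e·A·√(4πDt)) · exp(−(x−vt)²/(4Dt)), with n_e·A the pore (flow) area.
Plume center vt = 0.12 × 81 = 9.72 m, so the well at 24 m is 14.28 m downgradient of the peak.
√(4πDt) = 24.30 m, giving peak height M/(n_e·A·√(4πDt)) = 16/(0.23 × 3.2 × 24.30) = 0.8946 kg/m³.
(x−vt)²/(4Dt) = (14.28)²/(4 × 0.58 × 81) = 1.085; exp(−1.085) = 0.3379.
C = 0.8946 × 0.3379 = 0.302 kg/m³.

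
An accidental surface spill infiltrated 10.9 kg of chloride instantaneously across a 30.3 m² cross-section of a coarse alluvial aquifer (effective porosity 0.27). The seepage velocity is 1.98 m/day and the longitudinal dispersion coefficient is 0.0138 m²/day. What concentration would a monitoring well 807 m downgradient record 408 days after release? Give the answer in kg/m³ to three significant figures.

0.154 kg/m³

For an instantaneous plane source, C(x,t) = M/(n_e·A·√(4πDt)) · exp(−(x−vt)²/(4Dt)), with n_e·A the pore (flow) area.
Plume center vt = 1.98 × 408 = 807.84 m, so the well at 807 m is 0.84 m upgradient of the peak.
√(4πDt) = 8.412 m, giving peak height M/(n_e·A·√(4πDt)) = 10.9/(0.27 × 30.3 × 8.412) = 0.1584 kg/m³.
(x−vt)²/(4Dt) = (-0.84)²/(4 × 0.0138 × 408) = 0.03133; exp(−0.03133) = 0.9692.
C = 0.1584 × 0.9692 = 0.154 kg/m³.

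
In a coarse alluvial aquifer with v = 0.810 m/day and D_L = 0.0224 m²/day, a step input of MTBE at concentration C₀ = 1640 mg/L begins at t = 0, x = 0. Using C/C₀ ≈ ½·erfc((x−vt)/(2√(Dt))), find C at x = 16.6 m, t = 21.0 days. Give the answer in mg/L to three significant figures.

For a continuous step input, C/C₀ ≈ ½·erfc((x−vt)/(2√(Dt))).
vt = 0.810 × 21.0 = 17.01 m and 2√(Dt) = 2√(0.0224 × 21.0) = 1.372 m.
Argument (x−vt)/(2√(Dt)) = (16.6 − 17.01)/1.372 = -0.2988; ½·erfc(-0.2988) = 0.6637.
C = 1640 × 0.6637 = 1090 mg/L.

1090 mg/L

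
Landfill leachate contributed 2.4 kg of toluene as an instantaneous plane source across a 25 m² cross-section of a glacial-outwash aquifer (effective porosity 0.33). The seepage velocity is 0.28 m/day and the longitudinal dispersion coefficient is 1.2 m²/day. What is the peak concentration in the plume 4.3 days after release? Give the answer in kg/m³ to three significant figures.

The peak of an instantaneous 1D plume sits at x = vt; there the Gaussian factor is 1 and C_max = M/(n_e·A·√(4πDt)), where n_e·A is the pore area the mass is dissolved in.
√(4πDt) = √(4π × 1.2 × 4.3) = 8.052 m, so C_max = 2.4/(0.33 × 25 × 8.052) = 0.0361 kg/m³.

0.0361 kg/m³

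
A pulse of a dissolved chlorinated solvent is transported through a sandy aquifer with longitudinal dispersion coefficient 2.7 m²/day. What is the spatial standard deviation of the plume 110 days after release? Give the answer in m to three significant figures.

Dispersive spreading gives a Gaussian with σ² = 2Dt; advection only shifts the center.
σ = √(2 × 2.7 × 110) = 24.4 m.

24.4 m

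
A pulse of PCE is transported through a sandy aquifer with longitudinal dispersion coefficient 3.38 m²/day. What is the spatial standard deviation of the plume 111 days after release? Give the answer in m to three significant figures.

Dispersive spreading gives a Gaussian with σ² = 2Dt; advection only shifts the center.
σ = √(2 × 3.38 × 111) = 27.4 m.

27.4 m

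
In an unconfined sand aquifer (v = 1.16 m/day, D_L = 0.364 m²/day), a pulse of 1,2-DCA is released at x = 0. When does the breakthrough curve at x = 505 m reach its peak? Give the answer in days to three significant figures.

For the 1D instantaneous-source solution, setting ∂C/∂t = 0 at fixed x gives v²t² + 2Dt − x² = 0, so t = (√(D² + v²x²) − D)/v².
√(D² + v²x²) = √(0.364² + 1.16² × 505²) = 585.8; v² = 1.3456.
t = (585.8 − 0.364)/1.3456 = 435 days (vs. the pure-advection estimate x/v = 435 d).

435 days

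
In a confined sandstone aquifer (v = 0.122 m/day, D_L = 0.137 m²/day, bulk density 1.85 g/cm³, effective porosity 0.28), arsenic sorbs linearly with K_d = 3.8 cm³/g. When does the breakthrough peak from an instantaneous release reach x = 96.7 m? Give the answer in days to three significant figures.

20500 days

Retardation factor R = 1 + ρ_b·K_d/n = 1 + 1.85 × 3.8/0.28 = 26.11.
Sorption retards both mechanisms: v_R = v/R = 0.004673 m/day, D_R = D/R = 0.005247 m²/day.
Peak time from v_R²t² + 2D_R t − x² = 0: t = (√(D_R² + v_R²x²) − D_R)/v_R².
√(D_R² + v_R²x²) = √(0.005247² + 0.004673² × 96.7²) = 0.4519; v_R² = 2.184e-05.
t = (0.4519 − 0.005247)/2.184e-05 = 20500 days.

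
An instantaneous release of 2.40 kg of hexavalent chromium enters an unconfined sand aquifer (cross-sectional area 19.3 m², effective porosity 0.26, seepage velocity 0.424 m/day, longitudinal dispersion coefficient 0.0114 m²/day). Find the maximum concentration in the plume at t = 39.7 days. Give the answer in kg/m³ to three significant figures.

The peak of an instantaneous 1D plume sits at x = vt; there the Gaussian factor is 1 and C_max = M/(n_e·A·√(4πDt)), where n_e·A is the pore area the mass is dissolved in.
√(4πDt) = √(4π × 0.0114 × 39.7) = 2.385 m, so C_max = 2.40/(0.26 × 19.3 × 2.385) = 0.201 kg/m³.

0.201 kg/m³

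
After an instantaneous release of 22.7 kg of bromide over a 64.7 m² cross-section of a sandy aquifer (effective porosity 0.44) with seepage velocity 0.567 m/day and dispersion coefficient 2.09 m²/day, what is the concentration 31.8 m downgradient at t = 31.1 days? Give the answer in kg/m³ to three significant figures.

0.0129 kg/m³

For an instantaneous plane source, C(x,t) = M/(n_e·A·√(4πDt)) · exp(−(x−vt)²/(4Dt)), with n_e·A the pore (flow) area.
Plume center vt = 0.567 × 31.1 = 17.6337 m, so the well at 31.8 m is 14.1663 m downgradient of the peak.
√(4πDt) = 28.58 m, giving peak height M/(n_e·A·√(4πDt)) = 22.7/(0.44 × 64.7 × 28.58) = 0.02790 kg/m³.
(x−vt)²/(4Dt) = (14.1663)²/(4 × 2.09 × 31.1) = 0.7719; exp(−0.7719) = 0.4621.
C = 0.02790 × 0.4621 = 0.0129 kg/m³.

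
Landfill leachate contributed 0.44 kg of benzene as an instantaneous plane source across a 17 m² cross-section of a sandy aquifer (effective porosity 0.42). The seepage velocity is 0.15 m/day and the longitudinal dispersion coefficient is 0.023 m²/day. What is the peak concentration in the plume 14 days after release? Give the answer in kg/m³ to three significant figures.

The peak of an instantaneous 1D plume sits at x = vt; there the Gaussian factor is 1 and C_max = M/(n_e·A·√(4πDt)), where n_e·A is the pore area the mass is dissolved in.
√(4πDt) = √(4π × 0.023 × 14) = 2.012 m, so C_max = 0.44/(0.42 × 17 × 2.012) = 0.0306 kg/m³.

0.0306 kg/m³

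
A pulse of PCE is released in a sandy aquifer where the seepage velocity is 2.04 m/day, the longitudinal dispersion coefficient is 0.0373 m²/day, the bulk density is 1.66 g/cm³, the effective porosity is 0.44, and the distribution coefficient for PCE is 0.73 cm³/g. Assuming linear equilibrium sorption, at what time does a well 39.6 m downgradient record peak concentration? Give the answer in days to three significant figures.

Retardation factor R = 1 + ρ_b·K_d/n = 1 + 1.66 × 0.73/0.44 = 3.754.
Sorption retards both mechanisms: v_R = v/R = 0.5434 m/day, D_R = D/R = 0.009936 m²/day.
Peak time from v_R²t² + 2D_R t − x² = 0: t = (√(D_R² + v_R²x²) − D_R)/v_R².
√(D_R² + v_R²x²) = √(0.009936² + 0.5434² × 39.6²) = 21.52; v_R² = 0.2953.
t = (21.52 − 0.009936)/0.2953 = 72.8 days.

72.8 days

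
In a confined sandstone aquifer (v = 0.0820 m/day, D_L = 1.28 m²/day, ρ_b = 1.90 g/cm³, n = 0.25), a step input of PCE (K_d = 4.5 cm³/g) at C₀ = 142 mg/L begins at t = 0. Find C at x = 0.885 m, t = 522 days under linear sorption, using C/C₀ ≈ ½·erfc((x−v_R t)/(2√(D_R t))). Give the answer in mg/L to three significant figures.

74.0 mg/L

Retardation factor R = 1 + ρ_b·K_d/n = 1 + 1.90 × 4.5/0.25 = 35.20.
Sorption retards both mechanisms: v_R = v/R = 0.002330 m/day, D_R = D/R = 0.03636 m²/day.
v_R·t = 0.002330 × 522 = 1.21626 m; 2√(D_R t) = 8.713 m; argument = (0.885 − 1.21626)/8.713 = -0.03802.
C = C₀ × ½·erfc(-0.03802) = 142 × 0.5214 = 74.0 mg/L.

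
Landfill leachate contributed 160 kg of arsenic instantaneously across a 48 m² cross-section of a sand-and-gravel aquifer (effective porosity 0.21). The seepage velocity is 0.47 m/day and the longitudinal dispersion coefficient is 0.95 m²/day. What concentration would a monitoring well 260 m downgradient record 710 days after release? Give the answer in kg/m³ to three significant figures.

For an instantaneous plane source, C(x,t) = M/(n_e·A·√(4πDt)) · exp(−(x−vt)²/(4Dt)), with n_e·A the pore (flow) area.
Plume center vt = 0.47 × 710 = 333.7 m, so the well at 260 m is 73.7 m upgradient of the peak.
√(4πDt) = 92.07 m, giving peak height M/(n_e·A·√(4πDt)) = 160/(0.21 × 48 × 92.07) = 0.1724 kg/m³.
(x−vt)²/(4Dt) = (-73.7)²/(4 × 0.95 × 710) = 2.013; exp(−2.013) = 0.1336.
C = 0.1724 × 0.1336 = 0.0230 kg/m³.

0.0230 kg/m³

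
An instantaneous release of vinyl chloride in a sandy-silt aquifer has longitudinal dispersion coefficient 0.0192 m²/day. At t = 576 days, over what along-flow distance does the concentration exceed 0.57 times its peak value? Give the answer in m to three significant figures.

The plume is Gaussian with σ = √(2Dt) = √(2 × 0.0192 × 576) = 4.703 m.
C/C_peak = exp(−Δx²/(2σ²)) = 0.57 ⇒ Δx = σ·√(−2 ln 0.57) = 4.703 × 1.060 = 4.985 m.
Width = 2Δx = 9.97 m.

9.97 m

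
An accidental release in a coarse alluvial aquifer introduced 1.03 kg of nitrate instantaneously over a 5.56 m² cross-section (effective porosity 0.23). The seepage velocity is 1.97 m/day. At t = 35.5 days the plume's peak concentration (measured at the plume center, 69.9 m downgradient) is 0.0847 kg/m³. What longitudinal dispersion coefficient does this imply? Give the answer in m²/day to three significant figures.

0.203 m²/day

At the plume center C_max = M/(n_e·A·√(4πDt)), so D = M²/(4πt·(n_e·A·C_max)²).
n_e·A·C_max = 0.23 × 5.56 × 0.0847 = 0.1083 kg/m.
D = 1.03²/(4π × 35.5 × 0.1083²) = 0.203 m²/day.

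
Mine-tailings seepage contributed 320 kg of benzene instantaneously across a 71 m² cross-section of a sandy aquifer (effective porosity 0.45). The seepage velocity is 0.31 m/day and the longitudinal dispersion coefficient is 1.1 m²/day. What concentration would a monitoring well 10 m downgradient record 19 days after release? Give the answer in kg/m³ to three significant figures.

For an instantaneous plane source, C(x,t) = M/(n_e·A·√(4πDt)) · exp(−(x−vt)²/(4Dt)), with n_e·A the pore (flow) area.
Plume center vt = 0.31 × 19 = 5.89 m, so the well at 10 m is 4.11 m downgradient of the peak.
√(4πDt) = 16.21 m, giving peak height M/(n_e·A·√(4πDt)) = 320/(0.45 × 71 × 16.21) = 0.6179 kg/m³.
(x−vt)²/(4Dt) = (4.11)²/(4 × 1.1 × 19) = 0.2021; exp(−0.2021) = 0.8170.
C = 0.6179 × 0.8170 = 0.505 kg/m³.

0.505 kg/m³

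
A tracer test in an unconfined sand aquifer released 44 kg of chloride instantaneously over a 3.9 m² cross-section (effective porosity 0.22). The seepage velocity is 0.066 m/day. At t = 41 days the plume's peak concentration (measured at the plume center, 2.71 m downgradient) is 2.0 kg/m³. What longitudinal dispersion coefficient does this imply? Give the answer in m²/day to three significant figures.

1.28 m²/day

At the plume center C_max = M/(n_e·A·√(4πDt)), so D = M²/(4πt·(n_e·A·C_max)²).
n_e·A·C_max = 0.22 × 3.9 × 2.0 = 1.716 kg/m.
D = 44²/(4π × 41 × 1.716²) = 1.28 m²/day.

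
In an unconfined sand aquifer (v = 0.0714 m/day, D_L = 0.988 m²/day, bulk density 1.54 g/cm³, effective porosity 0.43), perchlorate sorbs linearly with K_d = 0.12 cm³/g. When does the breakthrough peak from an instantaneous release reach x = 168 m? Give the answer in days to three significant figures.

Retardation factor R = 1 + ρ_b·K_d/n = 1 + 1.54 × 0.12/0.43 = 1.430.
Sorption retards both mechanisms: v_R = v/R = 0.04993 m/day, D_R = D/R = 0.6909 m²/day.
Peak time from v_R²t² + 2D_R t − x² = 0: t = (√(D_R² + v_R²x²) − D_R)/v_R².
√(D_R² + v_R²x²) = √(0.6909² + 0.04993² × 168²) = 8.417; v_R² = 0.002493.
t = (8.417 − 0.6909)/0.002493 = 3100 days.

3100 days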